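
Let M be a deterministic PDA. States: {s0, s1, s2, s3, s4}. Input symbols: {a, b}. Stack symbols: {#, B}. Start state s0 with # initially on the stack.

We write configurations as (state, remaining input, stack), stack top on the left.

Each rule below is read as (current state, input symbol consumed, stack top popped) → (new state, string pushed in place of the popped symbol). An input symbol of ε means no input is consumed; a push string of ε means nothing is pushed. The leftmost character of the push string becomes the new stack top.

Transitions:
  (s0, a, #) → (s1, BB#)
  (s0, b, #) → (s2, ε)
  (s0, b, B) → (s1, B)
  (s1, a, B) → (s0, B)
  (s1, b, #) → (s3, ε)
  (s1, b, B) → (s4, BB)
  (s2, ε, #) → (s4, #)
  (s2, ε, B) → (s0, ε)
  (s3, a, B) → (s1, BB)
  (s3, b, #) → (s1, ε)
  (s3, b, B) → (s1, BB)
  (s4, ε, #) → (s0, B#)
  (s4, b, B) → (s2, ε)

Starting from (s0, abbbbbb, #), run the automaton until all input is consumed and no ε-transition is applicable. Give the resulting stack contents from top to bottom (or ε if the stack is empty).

ε

(s0, abbbbbb, #) ⊢ (s1, bbbbbb, BB#) ⊢ (s4, bbbbb, BBB#) ⊢ (s2, bbbb, BB#) ⊢ (s0, bbbb, B#) ⊢ (s1, bbb, B#) ⊢ (s4, bb, BB#) ⊢ (s2, b, B#) ⊢ (s0, b, #) ⊢ (s2, ε, ε)
All input consumed in state s2 with stack ε.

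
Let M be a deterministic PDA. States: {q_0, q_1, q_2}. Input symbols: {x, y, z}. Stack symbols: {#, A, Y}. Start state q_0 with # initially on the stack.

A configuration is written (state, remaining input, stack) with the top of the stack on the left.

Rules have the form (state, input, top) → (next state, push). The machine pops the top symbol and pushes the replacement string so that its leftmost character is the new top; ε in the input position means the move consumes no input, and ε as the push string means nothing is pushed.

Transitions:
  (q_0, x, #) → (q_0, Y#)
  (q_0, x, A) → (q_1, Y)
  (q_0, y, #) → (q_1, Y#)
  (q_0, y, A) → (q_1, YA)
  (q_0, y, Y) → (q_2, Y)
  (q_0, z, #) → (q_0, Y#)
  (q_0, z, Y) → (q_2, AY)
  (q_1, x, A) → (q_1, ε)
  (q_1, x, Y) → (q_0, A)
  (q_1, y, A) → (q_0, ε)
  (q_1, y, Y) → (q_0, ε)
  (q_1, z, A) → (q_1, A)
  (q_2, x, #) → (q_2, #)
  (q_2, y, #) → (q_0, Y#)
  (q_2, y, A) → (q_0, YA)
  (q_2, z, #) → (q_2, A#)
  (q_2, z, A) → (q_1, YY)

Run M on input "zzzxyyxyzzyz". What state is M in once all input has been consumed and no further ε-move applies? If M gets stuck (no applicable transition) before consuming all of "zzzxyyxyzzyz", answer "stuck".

(q_0, zzzxyyxyzzyz, #)
  read z, top #: go to q_0, push Y# → (q_0, zzxyyxyzzyz, Y#)
  read z, top Y: go to q_2, push AY → (q_2, zxyyxyzzyz, AY#)
  read z, top A: go to q_1, push YY → (q_1, xyyxyzzyz, YYY#)
  read x, top Y: go to q_0, push A → (q_0, yyxyzzyz, AYY#)
  read y, top A: go to q_1, push YA → (q_1, yxyzzyz, YAYY#)
  read y, top Y: go to q_0, push ε → (q_0, xyzzyz, AYY#)
  read x, top A: go to q_1, push Y → (q_1, yzzyz, YYY#)
  read y, top Y: go to q_0, push ε → (q_0, zzyz, YY#)
  read z, top Y: go to q_2, push AY → (q_2, zyz, AYY#)
  read z, top A: go to q_1, push YY → (q_1, yz, YYYY#)
  read y, top Y: go to q_0, push ε → (q_0, z, YYY#)
  read z, top Y: go to q_2, push AY → (q_2, ε, AYYY#)
All input consumed; M is in state q_2.

q_2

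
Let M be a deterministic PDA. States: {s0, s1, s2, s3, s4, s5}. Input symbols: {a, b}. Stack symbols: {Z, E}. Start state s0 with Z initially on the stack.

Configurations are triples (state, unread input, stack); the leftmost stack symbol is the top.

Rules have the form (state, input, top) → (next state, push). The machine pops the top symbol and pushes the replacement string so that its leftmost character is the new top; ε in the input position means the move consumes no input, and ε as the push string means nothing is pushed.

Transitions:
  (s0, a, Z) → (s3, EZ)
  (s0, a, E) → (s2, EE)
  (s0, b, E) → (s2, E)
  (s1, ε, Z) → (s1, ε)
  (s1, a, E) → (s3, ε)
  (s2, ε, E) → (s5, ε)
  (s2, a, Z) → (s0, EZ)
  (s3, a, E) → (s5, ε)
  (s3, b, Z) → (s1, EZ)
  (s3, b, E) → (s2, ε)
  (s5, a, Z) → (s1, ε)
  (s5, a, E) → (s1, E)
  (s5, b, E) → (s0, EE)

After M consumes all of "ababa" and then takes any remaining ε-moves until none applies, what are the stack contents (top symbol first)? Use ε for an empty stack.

(s0, ababa, Z)
  read a, top Z: go to s3, push EZ → (s3, baba, EZ)
  read b, top E: go to s2, push ε → (s2, aba, Z)
  read a, top Z: go to s0, push EZ → (s0, ba, EZ)
  read b, top E: go to s2, push E → (s2, a, EZ)
  ε-move, top E: go to s5, push ε → (s5, a, Z)
  read a, top Z: go to s1, push ε → (s1, ε, ε)
All input consumed in state s1 with stack ε.

ε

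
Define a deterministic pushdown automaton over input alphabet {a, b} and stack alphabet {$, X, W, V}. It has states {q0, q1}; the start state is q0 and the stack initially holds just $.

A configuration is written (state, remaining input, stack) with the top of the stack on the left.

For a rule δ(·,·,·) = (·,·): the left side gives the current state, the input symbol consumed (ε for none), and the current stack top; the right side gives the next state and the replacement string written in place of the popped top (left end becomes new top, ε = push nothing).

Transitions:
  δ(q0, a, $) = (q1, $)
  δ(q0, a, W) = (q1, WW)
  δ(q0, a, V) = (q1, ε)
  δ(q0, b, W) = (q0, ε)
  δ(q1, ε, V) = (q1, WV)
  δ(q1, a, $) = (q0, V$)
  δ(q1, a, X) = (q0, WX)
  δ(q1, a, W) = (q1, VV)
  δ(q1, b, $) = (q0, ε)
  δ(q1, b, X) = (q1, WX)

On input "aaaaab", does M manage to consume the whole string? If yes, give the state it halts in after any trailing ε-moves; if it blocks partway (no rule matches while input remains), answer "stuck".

q0

(q0, aaaaab, $)
  read a, top $: go to q1, push $ → (q1, aaaab, $)
  read a, top $: go to q0, push V$ → (q0, aaab, V$)
  read a, top V: go to q1, push ε → (q1, aab, $)
  read a, top $: go to q0, push V$ → (q0, ab, V$)
  read a, top V: go to q1, push ε → (q1, b, $)
  read b, top $: go to q0, push ε → (q0, ε, ε)
All input consumed; M is in state q0.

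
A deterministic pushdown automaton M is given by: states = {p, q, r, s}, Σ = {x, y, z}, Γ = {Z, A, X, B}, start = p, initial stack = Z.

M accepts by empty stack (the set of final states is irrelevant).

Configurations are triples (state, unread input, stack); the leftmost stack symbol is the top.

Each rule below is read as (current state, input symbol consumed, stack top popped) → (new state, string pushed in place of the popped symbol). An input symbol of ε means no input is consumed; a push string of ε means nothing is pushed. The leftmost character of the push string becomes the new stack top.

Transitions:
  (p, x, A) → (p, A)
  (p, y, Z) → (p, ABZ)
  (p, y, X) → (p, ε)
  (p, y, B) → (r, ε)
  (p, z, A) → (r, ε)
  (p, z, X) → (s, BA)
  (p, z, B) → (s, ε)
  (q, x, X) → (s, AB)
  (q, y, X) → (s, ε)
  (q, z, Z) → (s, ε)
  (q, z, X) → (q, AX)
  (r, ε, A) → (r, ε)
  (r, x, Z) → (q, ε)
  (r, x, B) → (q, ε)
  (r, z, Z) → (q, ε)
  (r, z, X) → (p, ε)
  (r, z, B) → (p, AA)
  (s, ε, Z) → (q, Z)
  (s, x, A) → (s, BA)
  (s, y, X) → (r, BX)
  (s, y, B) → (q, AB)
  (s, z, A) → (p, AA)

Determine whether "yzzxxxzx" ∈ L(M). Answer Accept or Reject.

Accept

(p, yzzxxxzx, Z)
  read y, top Z: go to p, push ABZ → (p, zzxxxzx, ABZ)
  read z, top A: go to r, push ε → (r, zxxxzx, BZ)
  read z, top B: go to p, push AA → (p, xxxzx, AAZ)
  read x, top A: go to p, push A → (p, xxzx, AAZ)
  read x, top A: go to p, push A → (p, xzx, AAZ)
  read x, top A: go to p, push A → (p, zx, AAZ)
  read z, top A: go to r, push ε → (r, x, AZ)
  ε-move, top A: go to r, push ε → (r, x, Z)
  read x, top Z: go to q, push ε → (q, ε, ε)
All input consumed and the stack is empty.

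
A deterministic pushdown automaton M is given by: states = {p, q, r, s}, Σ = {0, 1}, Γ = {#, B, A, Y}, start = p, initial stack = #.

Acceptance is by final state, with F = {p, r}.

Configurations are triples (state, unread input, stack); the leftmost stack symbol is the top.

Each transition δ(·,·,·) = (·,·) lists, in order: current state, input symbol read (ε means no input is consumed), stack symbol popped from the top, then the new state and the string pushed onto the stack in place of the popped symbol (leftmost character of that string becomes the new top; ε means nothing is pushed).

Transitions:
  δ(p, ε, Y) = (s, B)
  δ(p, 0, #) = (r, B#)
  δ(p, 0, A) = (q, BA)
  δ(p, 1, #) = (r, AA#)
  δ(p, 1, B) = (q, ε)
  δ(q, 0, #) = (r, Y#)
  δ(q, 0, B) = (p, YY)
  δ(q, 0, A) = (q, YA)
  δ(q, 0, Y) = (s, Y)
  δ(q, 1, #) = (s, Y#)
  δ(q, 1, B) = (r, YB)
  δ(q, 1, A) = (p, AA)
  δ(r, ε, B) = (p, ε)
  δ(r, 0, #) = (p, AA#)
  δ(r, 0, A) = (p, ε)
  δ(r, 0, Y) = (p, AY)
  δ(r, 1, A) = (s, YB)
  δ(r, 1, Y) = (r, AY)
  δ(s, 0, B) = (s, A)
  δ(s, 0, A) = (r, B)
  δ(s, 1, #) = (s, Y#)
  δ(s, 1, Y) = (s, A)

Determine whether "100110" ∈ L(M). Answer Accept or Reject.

(p, 100110, #)
  read 1, top #: go to r, push AA# → (r, 00110, AA#)
  read 0, top A: go to p, push ε → (p, 0110, A#)
  read 0, top A: go to q, push BA → (q, 110, BA#)
  read 1, top B: go to r, push YB → (r, 10, YBA#)
  read 1, top Y: go to r, push AY → (r, 0, AYBA#)
  read 0, top A: go to p, push ε → (p, ε, YBA#)
All input consumed; state p ∈ F.

Accept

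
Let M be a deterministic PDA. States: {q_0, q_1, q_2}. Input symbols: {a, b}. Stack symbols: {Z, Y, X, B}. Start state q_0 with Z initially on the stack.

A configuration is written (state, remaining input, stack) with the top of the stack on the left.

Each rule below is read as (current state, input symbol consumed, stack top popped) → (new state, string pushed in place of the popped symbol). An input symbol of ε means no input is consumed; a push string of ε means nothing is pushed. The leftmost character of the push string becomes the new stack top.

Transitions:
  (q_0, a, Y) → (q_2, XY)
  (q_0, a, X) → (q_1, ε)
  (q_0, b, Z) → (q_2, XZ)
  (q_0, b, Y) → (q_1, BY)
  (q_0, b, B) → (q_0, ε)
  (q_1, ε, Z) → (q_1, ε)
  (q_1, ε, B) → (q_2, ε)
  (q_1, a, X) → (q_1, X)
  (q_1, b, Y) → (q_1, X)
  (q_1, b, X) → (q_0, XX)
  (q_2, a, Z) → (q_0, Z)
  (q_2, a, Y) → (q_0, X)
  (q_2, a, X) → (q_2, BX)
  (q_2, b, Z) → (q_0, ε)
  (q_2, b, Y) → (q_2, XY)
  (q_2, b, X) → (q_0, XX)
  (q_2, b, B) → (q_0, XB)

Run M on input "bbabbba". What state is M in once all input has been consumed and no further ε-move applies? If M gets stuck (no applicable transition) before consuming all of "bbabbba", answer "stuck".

stuck

(q_0, bbabbba, Z)
  read b, top Z: go to q_2, push XZ → (q_2, babbba, XZ)
  read b, top X: go to q_0, push XX → (q_0, abbba, XXZ)
  read a, top X: go to q_1, push ε → (q_1, bbba, XZ)
  read b, top X: go to q_0, push XX → (q_0, bba, XXZ)
No transition for (q_0, b, top X); M blocks with input bba remaining.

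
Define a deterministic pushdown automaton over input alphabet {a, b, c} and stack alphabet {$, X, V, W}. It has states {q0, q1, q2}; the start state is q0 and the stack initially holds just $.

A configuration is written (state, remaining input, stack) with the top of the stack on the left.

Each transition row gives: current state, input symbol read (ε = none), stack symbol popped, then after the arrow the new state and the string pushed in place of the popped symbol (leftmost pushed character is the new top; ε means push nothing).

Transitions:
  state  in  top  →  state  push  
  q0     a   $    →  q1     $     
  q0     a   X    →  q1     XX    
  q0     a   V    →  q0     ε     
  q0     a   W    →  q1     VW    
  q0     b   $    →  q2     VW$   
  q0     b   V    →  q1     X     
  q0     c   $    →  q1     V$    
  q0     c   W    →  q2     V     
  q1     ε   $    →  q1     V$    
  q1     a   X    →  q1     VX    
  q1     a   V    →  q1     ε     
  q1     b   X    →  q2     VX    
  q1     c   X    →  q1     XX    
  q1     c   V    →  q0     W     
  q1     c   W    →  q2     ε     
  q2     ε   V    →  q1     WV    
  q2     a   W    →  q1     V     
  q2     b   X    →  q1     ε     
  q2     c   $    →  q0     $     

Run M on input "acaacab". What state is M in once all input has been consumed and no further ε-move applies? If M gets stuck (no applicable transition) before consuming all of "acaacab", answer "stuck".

(q0, acaacab, $) ⊢ (q1, caacab, $) ⊢ (q1, caacab, V$) ⊢ (q0, aacab, W$) ⊢ (q1, acab, VW$) ⊢ (q1, cab, W$) ⊢ (q2, ab, $)
No transition for (q2, a, top $); M blocks with input ab remaining.

stuck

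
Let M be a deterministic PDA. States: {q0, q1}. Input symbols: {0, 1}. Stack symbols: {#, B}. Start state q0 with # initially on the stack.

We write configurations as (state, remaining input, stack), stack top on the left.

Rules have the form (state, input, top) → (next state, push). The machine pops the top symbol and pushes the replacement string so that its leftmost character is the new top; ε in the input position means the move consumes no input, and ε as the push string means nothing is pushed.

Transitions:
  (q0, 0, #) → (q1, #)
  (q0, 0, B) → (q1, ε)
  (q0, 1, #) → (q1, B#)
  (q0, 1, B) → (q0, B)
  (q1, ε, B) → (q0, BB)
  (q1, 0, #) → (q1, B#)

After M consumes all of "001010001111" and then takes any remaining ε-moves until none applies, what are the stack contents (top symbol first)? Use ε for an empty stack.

(q0, 001010001111, #) ⊢ (q1, 01010001111, #) ⊢ (q1, 1010001111, B#) ⊢ (q0, 1010001111, BB#) ⊢ (q0, 010001111, BB#) ⊢ (q1, 10001111, B#) ⊢ (q0, 10001111, BB#) ⊢ (q0, 0001111, BB#) ⊢ (q1, 001111, B#) ⊢ (q0, 001111, BB#) ⊢ (q1, 01111, B#) ⊢ (q0, 01111, BB#) ⊢ (q1, 1111, B#) ⊢ (q0, 1111, BB#) ⊢ (q0, 111, BB#) ⊢ (q0, 11, BB#) ⊢ (q0, 1, BB#) ⊢ (q0, ε, BB#)
All input consumed in state q0 with stack BB#.

BB#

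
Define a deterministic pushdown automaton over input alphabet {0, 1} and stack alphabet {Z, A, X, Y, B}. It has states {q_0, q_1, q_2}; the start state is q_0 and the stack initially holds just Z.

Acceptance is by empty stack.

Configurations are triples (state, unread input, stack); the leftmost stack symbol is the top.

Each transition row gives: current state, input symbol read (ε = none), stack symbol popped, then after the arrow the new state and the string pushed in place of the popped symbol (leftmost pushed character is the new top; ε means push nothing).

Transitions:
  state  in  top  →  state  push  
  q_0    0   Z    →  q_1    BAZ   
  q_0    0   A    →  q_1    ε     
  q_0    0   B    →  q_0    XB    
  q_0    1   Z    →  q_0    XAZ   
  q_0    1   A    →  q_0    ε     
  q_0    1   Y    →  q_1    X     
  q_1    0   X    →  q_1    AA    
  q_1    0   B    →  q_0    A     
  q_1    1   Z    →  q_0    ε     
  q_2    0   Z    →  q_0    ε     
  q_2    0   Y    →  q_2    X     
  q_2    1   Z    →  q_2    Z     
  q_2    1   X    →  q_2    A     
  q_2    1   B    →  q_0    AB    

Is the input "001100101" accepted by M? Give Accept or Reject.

(q_0, 001100101, Z) ⊢ (q_1, 01100101, BAZ) ⊢ (q_0, 1100101, AAZ) ⊢ (q_0, 100101, AZ) ⊢ (q_0, 00101, Z) ⊢ (q_1, 0101, BAZ) ⊢ (q_0, 101, AAZ) ⊢ (q_0, 01, AZ) ⊢ (q_1, 1, Z) ⊢ (q_0, ε, ε)
All input consumed and the stack is empty.

Accept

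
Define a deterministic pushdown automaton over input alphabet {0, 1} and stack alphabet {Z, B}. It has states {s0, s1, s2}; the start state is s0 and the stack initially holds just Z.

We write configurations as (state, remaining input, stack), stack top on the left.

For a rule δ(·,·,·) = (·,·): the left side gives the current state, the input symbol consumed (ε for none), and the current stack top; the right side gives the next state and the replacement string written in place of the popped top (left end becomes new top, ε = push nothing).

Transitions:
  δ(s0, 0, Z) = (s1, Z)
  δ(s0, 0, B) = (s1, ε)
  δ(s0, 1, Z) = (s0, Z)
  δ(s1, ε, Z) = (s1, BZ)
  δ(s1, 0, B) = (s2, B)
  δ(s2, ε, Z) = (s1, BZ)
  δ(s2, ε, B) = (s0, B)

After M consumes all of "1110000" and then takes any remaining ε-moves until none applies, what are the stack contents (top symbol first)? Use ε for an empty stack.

(s0, 1110000, Z)
  read 1, top Z: go to s0, push Z → (s0, 110000, Z)
  read 1, top Z: go to s0, push Z → (s0, 10000, Z)
  read 1, top Z: go to s0, push Z → (s0, 0000, Z)
  read 0, top Z: go to s1, push Z → (s1, 000, Z)
  ε-move, top Z: go to s1, push BZ → (s1, 000, BZ)
  read 0, top B: go to s2, push B → (s2, 00, BZ)
  ε-move, top B: go to s0, push B → (s0, 00, BZ)
  read 0, top B: go to s1, push ε → (s1, 0, Z)
  ε-move, top Z: go to s1, push BZ → (s1, 0, BZ)
  read 0, top B: go to s2, push B → (s2, ε, BZ)
  ε-move, top B: go to s0, push B → (s0, ε, BZ)
All input consumed in state s0 with stack BZ.

BZ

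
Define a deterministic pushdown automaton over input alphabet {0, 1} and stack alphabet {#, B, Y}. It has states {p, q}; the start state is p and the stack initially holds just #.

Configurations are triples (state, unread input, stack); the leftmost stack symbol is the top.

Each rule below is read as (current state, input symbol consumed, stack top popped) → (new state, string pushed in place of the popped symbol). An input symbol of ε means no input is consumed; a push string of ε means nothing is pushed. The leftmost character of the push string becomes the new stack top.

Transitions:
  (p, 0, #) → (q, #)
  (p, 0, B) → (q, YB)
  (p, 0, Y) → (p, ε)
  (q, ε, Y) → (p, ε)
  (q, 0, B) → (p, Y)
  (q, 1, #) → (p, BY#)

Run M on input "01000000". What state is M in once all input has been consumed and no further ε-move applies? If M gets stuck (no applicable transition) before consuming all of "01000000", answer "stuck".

p

(p, 01000000, #) ⊢ (q, 1000000, #) ⊢ (p, 000000, BY#) ⊢ (q, 00000, YBY#) ⊢ (p, 00000, BY#) ⊢ (q, 0000, YBY#) ⊢ (p, 0000, BY#) ⊢ (q, 000, YBY#) ⊢ (p, 000, BY#) ⊢ (q, 00, YBY#) ⊢ (p, 00, BY#) ⊢ (q, 0, YBY#) ⊢ (p, 0, BY#) ⊢ (q, ε, YBY#) ⊢ (p, ε, BY#)
All input consumed; M is in state p.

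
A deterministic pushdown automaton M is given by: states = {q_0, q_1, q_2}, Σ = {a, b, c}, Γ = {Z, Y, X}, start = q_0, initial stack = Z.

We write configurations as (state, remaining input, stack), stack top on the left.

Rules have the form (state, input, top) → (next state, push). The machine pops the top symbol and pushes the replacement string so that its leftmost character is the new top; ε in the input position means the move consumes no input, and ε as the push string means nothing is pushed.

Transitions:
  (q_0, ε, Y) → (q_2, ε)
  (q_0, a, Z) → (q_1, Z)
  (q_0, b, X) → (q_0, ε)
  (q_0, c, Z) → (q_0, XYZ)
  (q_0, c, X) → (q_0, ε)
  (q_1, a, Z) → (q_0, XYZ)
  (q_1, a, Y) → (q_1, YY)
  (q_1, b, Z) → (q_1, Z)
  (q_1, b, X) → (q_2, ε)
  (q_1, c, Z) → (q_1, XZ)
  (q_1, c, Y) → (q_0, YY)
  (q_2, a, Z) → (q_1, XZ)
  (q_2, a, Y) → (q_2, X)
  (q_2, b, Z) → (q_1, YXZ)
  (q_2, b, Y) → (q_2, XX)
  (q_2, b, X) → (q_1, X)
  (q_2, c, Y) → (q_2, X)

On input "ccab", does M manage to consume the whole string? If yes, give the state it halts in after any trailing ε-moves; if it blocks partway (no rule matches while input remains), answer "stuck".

(q_0, ccab, Z)
  read c, top Z: go to q_0, push XYZ → (q_0, cab, XYZ)
  read c, top X: go to q_0, push ε → (q_0, ab, YZ)
  ε-move, top Y: go to q_2, push ε → (q_2, ab, Z)
  read a, top Z: go to q_1, push XZ → (q_1, b, XZ)
  read b, top X: go to q_2, push ε → (q_2, ε, Z)
All input consumed; M is in state q_2.

q_2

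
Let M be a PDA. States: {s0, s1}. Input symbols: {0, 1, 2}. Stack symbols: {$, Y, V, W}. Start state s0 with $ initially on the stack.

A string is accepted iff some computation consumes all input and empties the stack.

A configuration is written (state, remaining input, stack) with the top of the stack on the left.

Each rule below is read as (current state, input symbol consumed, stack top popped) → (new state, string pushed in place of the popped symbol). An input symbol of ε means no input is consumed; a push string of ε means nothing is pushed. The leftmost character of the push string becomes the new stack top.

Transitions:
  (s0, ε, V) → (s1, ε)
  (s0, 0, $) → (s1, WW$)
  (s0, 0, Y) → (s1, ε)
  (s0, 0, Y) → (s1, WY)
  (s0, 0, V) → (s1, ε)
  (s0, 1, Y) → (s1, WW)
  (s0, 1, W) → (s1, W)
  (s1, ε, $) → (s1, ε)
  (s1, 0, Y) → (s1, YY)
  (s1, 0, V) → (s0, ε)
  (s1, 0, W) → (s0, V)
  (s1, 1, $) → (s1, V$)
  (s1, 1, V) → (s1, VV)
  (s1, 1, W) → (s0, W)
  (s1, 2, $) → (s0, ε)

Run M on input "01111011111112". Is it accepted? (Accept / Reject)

No computation consumes all input and empties the stack.

Reject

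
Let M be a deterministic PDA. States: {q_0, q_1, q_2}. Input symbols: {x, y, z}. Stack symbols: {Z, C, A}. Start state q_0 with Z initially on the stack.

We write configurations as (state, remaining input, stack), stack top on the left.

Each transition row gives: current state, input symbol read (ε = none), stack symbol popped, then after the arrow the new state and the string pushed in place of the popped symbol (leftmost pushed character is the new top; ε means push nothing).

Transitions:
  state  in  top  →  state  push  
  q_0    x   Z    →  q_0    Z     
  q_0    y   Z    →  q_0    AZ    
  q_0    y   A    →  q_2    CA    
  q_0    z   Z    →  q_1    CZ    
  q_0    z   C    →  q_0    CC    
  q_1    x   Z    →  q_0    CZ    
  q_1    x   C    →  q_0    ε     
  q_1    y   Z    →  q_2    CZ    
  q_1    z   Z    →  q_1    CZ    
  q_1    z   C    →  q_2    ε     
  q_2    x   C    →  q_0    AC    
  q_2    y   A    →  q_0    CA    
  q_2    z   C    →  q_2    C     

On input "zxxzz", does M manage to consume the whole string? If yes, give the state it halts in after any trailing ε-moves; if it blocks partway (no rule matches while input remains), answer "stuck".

q_2

(q_0, zxxzz, Z)
  read z, top Z: go to q_1, push CZ → (q_1, xxzz, CZ)
  read x, top C: go to q_0, push ε → (q_0, xzz, Z)
  read x, top Z: go to q_0, push Z → (q_0, zz, Z)
  read z, top Z: go to q_1, push CZ → (q_1, z, CZ)
  read z, top C: go to q_2, push ε → (q_2, ε, Z)
All input consumed; M is in state q_2.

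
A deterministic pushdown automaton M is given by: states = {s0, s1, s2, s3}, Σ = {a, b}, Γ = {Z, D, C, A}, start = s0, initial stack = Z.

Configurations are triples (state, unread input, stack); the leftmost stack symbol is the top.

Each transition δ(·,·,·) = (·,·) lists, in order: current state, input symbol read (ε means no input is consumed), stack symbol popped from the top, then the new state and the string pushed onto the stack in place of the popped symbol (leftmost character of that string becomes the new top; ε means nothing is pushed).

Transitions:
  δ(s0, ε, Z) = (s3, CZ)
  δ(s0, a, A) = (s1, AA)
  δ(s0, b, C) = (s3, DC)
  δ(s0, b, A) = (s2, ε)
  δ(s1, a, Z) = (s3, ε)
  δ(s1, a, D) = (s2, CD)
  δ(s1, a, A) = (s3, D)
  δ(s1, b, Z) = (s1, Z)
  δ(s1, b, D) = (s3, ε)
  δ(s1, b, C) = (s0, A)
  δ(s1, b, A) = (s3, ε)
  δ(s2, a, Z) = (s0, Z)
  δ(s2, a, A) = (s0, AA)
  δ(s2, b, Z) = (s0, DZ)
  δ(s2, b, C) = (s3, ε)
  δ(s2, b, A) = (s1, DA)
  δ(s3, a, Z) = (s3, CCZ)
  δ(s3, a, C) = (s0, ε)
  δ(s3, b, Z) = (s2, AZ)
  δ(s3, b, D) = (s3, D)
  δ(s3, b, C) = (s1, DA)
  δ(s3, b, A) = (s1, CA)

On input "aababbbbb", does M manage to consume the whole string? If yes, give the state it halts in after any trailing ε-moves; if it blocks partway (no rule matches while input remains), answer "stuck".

(s0, aababbbbb, Z)
  ε-move, top Z: go to s3, push CZ → (s3, aababbbbb, CZ)
  read a, top C: go to s0, push ε → (s0, ababbbbb, Z)
  ε-move, top Z: go to s3, push CZ → (s3, ababbbbb, CZ)
  read a, top C: go to s0, push ε → (s0, babbbbb, Z)
  ε-move, top Z: go to s3, push CZ → (s3, babbbbb, CZ)
  read b, top C: go to s1, push DA → (s1, abbbbb, DAZ)
  read a, top D: go to s2, push CD → (s2, bbbbb, CDAZ)
  read b, top C: go to s3, push ε → (s3, bbbb, DAZ)
  read b, top D: go to s3, push D → (s3, bbb, DAZ)
  read b, top D: go to s3, push D → (s3, bb, DAZ)
  read b, top D: go to s3, push D → (s3, b, DAZ)
  read b, top D: go to s3, push D → (s3, ε, DAZ)
All input consumed; M is in state s3.

s3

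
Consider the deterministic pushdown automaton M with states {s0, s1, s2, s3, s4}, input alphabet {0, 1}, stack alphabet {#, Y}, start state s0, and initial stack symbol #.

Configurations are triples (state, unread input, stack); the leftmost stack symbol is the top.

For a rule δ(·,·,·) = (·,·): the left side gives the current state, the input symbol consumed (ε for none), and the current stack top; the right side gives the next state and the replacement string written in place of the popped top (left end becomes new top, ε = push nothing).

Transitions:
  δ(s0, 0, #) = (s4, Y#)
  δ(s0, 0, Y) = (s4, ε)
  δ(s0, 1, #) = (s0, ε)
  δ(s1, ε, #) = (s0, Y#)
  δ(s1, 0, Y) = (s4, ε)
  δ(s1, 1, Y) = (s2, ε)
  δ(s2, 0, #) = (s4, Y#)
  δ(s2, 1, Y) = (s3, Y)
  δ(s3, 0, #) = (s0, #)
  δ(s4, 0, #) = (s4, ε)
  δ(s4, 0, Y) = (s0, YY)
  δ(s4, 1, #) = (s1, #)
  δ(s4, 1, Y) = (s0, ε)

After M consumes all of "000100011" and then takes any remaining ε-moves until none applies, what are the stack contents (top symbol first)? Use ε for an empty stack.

ε

(s0, 000100011, #)
  read 0, top #: go to s4, push Y# → (s4, 00100011, Y#)
  read 0, top Y: go to s0, push YY → (s0, 0100011, YY#)
  read 0, top Y: go to s4, push ε → (s4, 100011, Y#)
  read 1, top Y: go to s0, push ε → (s0, 00011, #)
  read 0, top #: go to s4, push Y# → (s4, 0011, Y#)
  read 0, top Y: go to s0, push YY → (s0, 011, YY#)
  read 0, top Y: go to s4, push ε → (s4, 11, Y#)
  read 1, top Y: go to s0, push ε → (s0, 1, #)
  read 1, top #: go to s0, push ε → (s0, ε, ε)
All input consumed in state s0 with stack ε.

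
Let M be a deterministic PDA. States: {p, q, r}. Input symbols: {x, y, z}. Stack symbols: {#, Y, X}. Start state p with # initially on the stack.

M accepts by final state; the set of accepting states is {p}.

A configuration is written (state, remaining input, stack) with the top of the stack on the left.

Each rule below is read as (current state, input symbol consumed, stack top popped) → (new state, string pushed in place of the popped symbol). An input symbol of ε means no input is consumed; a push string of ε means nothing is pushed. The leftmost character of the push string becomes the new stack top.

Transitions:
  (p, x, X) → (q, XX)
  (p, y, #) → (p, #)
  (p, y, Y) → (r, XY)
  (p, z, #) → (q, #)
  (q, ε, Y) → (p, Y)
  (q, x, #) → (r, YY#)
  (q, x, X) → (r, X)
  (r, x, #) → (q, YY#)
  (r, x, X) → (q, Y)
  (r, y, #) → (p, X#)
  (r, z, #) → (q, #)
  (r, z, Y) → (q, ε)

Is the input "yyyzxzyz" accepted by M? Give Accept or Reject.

Reject

(p, yyyzxzyz, #)
  read y, top #: go to p, push # → (p, yyzxzyz, #)
  read y, top #: go to p, push # → (p, yzxzyz, #)
  read y, top #: go to p, push # → (p, zxzyz, #)
  read z, top #: go to q, push # → (q, xzyz, #)
  read x, top #: go to r, push YY# → (r, zyz, YY#)
  read z, top Y: go to q, push ε → (q, yz, Y#)
  ε-move, top Y: go to p, push Y → (p, yz, Y#)
  read y, top Y: go to r, push XY → (r, z, XY#)
No transition applies at (r, z, XY#); input not fully consumed.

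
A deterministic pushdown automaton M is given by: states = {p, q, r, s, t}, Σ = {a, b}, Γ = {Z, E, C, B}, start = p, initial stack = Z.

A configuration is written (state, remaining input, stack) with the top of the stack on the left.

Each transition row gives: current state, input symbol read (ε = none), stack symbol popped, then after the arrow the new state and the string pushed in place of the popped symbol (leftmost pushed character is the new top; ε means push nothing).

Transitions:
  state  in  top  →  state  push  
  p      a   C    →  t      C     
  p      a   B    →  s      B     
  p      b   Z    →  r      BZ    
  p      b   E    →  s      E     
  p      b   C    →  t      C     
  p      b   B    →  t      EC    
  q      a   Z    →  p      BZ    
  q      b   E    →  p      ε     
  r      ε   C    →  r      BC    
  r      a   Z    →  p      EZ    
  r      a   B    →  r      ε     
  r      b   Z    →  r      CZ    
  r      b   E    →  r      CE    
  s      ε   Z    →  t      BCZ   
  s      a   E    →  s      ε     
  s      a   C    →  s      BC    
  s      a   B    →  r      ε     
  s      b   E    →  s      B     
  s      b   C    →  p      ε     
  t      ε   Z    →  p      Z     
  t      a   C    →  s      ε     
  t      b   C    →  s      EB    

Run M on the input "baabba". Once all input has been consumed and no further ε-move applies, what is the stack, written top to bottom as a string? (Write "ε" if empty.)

(p, baabba, Z) ⊢ (r, aabba, BZ) ⊢ (r, abba, Z) ⊢ (p, bba, EZ) ⊢ (s, ba, EZ) ⊢ (s, a, BZ) ⊢ (r, ε, Z)
All input consumed in state r with stack Z.

Z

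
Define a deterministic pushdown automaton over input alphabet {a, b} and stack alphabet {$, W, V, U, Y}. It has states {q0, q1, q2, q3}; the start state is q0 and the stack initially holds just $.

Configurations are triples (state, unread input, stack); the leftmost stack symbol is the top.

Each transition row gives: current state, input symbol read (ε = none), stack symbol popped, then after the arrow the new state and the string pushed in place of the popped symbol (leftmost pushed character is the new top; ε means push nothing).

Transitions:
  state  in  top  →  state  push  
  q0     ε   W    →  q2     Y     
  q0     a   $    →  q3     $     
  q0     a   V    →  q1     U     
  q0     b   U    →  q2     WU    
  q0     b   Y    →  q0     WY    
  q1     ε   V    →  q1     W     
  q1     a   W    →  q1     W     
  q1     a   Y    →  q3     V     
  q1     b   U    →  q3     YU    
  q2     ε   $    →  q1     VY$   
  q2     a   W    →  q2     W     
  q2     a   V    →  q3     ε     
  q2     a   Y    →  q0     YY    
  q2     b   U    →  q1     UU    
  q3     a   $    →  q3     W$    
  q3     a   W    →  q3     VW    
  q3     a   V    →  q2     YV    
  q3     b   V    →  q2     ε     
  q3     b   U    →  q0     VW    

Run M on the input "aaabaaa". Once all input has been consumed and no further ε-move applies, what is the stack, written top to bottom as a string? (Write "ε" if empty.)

W$

(q0, aaabaaa, $)
  read a, top $: go to q3, push $ → (q3, aabaaa, $)
  read a, top $: go to q3, push W$ → (q3, abaaa, W$)
  read a, top W: go to q3, push VW → (q3, baaa, VW$)
  read b, top V: go to q2, push ε → (q2, aaa, W$)
  read a, top W: go to q2, push W → (q2, aa, W$)
  read a, top W: go to q2, push W → (q2, a, W$)
  read a, top W: go to q2, push W → (q2, ε, W$)
All input consumed in state q2 with stack W$.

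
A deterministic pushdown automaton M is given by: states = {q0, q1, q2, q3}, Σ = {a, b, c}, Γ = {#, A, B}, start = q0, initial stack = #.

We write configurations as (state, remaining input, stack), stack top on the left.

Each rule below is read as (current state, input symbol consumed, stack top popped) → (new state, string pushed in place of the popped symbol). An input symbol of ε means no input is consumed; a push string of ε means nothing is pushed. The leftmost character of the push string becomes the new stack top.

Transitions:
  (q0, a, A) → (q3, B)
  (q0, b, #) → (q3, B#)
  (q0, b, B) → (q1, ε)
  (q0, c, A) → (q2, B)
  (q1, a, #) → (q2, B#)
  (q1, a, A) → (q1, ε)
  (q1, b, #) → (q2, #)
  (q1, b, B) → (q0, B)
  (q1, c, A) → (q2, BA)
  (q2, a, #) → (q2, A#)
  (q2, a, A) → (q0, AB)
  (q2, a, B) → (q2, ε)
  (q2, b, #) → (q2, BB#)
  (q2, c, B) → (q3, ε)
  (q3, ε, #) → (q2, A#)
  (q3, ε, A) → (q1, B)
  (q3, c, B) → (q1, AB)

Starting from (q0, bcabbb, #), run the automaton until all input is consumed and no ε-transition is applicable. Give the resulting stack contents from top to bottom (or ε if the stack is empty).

#

(q0, bcabbb, #)
  read b, top #: go to q3, push B# → (q3, cabbb, B#)
  read c, top B: go to q1, push AB → (q1, abbb, AB#)
  read a, top A: go to q1, push ε → (q1, bbb, B#)
  read b, top B: go to q0, push B → (q0, bb, B#)
  read b, top B: go to q1, push ε → (q1, b, #)
  read b, top #: go to q2, push # → (q2, ε, #)
All input consumed in state q2 with stack #.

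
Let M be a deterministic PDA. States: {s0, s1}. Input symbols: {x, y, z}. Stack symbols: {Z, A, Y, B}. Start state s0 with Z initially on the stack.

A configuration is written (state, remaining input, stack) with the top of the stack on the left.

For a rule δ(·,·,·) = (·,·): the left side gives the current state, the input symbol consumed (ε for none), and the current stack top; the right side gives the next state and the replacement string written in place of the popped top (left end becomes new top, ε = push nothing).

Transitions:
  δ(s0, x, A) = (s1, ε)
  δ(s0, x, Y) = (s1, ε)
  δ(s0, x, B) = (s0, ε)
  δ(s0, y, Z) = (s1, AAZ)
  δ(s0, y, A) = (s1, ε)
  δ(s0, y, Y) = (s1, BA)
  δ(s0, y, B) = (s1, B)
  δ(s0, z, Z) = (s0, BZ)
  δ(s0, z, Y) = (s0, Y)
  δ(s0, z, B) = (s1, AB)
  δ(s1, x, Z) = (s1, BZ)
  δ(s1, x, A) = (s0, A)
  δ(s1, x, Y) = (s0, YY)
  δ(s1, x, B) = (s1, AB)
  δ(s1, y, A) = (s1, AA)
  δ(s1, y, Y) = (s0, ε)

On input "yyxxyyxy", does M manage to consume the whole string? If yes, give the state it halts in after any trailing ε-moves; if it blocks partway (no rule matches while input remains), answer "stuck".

s1

(s0, yyxxyyxy, Z)
  read y, top Z: go to s1, push AAZ → (s1, yxxyyxy, AAZ)
  read y, top A: go to s1, push AA → (s1, xxyyxy, AAAZ)
  read x, top A: go to s0, push A → (s0, xyyxy, AAAZ)
  read x, top A: go to s1, push ε → (s1, yyxy, AAZ)
  read y, top A: go to s1, push AA → (s1, yxy, AAAZ)
  read y, top A: go to s1, push AA → (s1, xy, AAAAZ)
  read x, top A: go to s0, push A → (s0, y, AAAAZ)
  read y, top A: go to s1, push ε → (s1, ε, AAAZ)
All input consumed; M is in state s1.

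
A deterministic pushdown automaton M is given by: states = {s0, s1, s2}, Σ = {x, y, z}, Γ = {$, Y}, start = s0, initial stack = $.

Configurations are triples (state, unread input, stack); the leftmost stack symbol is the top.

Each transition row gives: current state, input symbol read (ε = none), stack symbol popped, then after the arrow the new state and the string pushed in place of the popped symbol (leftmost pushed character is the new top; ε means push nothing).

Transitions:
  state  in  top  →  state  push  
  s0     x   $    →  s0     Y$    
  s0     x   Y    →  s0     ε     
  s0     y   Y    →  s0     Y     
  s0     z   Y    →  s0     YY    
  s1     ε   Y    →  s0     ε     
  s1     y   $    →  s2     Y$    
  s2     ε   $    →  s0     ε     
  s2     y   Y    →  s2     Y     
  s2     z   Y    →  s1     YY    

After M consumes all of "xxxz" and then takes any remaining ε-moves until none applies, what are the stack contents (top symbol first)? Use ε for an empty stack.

YY$

(s0, xxxz, $) ⊢ (s0, xxz, Y$) ⊢ (s0, xz, $) ⊢ (s0, z, Y$) ⊢ (s0, ε, YY$)
All input consumed in state s0 with stack YY$.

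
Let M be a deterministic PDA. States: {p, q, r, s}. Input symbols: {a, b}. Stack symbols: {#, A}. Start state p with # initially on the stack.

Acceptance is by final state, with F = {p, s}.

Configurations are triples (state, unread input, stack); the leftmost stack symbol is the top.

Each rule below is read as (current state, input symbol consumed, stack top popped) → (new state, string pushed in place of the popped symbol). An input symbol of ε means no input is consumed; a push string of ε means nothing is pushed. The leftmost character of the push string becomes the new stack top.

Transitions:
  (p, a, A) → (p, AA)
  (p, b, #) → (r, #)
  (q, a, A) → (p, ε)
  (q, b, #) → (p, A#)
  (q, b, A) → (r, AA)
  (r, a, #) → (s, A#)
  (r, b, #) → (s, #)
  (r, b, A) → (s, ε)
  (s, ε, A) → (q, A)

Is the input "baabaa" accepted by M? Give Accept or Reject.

(p, baabaa, #)
  read b, top #: go to r, push # → (r, aabaa, #)
  read a, top #: go to s, push A# → (s, abaa, A#)
  ε-move, top A: go to q, push A → (q, abaa, A#)
  read a, top A: go to p, push ε → (p, baa, #)
  read b, top #: go to r, push # → (r, aa, #)
  read a, top #: go to s, push A# → (s, a, A#)
  ε-move, top A: go to q, push A → (q, a, A#)
  read a, top A: go to p, push ε → (p, ε, #)
All input consumed; state p ∈ F.

Accept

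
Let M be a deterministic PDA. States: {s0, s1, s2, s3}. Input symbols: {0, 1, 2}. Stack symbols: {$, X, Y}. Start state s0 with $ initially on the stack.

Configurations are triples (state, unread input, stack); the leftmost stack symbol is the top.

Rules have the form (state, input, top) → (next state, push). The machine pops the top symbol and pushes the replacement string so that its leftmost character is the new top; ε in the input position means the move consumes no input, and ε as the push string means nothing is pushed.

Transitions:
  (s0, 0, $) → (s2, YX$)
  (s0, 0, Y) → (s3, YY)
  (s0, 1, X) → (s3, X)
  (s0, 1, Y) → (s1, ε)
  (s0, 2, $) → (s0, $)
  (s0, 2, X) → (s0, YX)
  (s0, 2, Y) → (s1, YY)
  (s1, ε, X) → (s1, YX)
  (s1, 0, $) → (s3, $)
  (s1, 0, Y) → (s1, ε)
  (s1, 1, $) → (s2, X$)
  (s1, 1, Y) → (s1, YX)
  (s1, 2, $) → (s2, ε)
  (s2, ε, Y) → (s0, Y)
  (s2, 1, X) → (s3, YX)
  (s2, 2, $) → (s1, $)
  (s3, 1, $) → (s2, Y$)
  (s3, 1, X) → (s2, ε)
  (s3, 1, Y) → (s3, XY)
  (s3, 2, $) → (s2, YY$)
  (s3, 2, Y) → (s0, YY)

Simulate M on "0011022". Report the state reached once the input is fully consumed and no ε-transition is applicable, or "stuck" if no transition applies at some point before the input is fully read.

s1

(s0, 0011022, $)
  read 0, top $: go to s2, push YX$ → (s2, 011022, YX$)
  ε-move, top Y: go to s0, push Y → (s0, 011022, YX$)
  read 0, top Y: go to s3, push YY → (s3, 11022, YYX$)
  read 1, top Y: go to s3, push XY → (s3, 1022, XYYX$)
  read 1, top X: go to s2, push ε → (s2, 022, YYX$)
  ε-move, top Y: go to s0, push Y → (s0, 022, YYX$)
  read 0, top Y: go to s3, push YY → (s3, 22, YYYX$)
  read 2, top Y: go to s0, push YY → (s0, 2, YYYYX$)
  read 2, top Y: go to s1, push YY → (s1, ε, YYYYYX$)
All input consumed; M is in state s1.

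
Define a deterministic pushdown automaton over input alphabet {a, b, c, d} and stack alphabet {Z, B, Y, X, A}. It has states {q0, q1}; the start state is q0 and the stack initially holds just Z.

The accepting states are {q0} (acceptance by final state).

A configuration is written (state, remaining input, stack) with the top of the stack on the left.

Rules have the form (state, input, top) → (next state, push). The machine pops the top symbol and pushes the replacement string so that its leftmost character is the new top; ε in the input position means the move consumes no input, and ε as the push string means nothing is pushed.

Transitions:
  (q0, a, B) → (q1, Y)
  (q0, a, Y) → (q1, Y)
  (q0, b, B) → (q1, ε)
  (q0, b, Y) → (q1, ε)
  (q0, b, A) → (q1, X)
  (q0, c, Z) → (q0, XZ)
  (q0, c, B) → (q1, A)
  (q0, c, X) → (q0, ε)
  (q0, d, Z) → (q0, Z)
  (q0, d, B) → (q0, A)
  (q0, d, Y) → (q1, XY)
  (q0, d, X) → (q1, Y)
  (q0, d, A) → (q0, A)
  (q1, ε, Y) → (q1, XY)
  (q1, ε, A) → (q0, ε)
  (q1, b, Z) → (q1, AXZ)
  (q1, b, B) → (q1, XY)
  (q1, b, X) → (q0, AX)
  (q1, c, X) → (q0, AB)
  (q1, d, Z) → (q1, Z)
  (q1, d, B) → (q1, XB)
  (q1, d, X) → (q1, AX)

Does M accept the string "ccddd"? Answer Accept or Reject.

Accept

(q0, ccddd, Z)
  read c, top Z: go to q0, push XZ → (q0, cddd, XZ)
  read c, top X: go to q0, push ε → (q0, ddd, Z)
  read d, top Z: go to q0, push Z → (q0, dd, Z)
  read d, top Z: go to q0, push Z → (q0, d, Z)
  read d, top Z: go to q0, push Z → (q0, ε, Z)
All input consumed; state q0 ∈ F.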